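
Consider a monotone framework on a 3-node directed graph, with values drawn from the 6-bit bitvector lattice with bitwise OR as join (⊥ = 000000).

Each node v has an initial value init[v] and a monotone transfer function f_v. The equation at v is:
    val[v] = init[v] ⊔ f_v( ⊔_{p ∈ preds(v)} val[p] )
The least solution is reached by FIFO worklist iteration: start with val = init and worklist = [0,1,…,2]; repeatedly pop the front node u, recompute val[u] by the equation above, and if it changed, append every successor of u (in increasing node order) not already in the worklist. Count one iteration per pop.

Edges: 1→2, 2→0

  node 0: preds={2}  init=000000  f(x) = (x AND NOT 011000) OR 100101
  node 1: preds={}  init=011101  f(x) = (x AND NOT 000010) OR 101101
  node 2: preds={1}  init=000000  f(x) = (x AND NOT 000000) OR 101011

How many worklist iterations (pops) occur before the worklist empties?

Worklist (4 pops):
  #1 pop 0: in=000000 → 100101 (was 000000); enqueue []
  #2 pop 1: in=000000 → 111101 (was 011101); enqueue []
  #3 pop 2: in=111101 → 111111 (was 000000); enqueue [0]
  #4 pop 0: in=111111 → 100111 (was 100101); enqueue []

Fixpoint:
  val[0] = 100111
  val[1] = 111101
  val[2] = 111111

4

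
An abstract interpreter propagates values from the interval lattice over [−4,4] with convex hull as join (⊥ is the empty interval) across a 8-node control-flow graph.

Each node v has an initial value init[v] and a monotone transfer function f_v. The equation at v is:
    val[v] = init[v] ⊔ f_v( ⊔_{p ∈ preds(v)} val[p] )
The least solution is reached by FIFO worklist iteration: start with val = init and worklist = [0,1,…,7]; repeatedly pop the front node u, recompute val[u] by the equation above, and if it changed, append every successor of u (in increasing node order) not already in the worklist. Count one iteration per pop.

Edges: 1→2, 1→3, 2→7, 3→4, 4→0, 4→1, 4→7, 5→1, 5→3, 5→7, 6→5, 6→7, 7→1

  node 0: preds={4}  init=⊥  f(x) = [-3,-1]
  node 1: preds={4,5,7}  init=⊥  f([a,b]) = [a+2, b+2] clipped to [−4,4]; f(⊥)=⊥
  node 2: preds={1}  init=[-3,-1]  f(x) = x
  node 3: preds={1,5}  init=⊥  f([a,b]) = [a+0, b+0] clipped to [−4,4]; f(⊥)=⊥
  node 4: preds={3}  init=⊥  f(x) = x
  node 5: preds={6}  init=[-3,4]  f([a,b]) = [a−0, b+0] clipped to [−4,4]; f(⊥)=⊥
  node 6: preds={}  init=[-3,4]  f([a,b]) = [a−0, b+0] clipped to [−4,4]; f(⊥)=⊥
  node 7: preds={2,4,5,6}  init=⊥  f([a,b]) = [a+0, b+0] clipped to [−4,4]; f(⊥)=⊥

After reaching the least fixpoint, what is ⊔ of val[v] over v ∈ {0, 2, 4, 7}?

[-3,4]

Iteration log — 10 steps:
  step 1. node 0  ⊔preds=⊥  new=[-3,-1]  old=⊥  +wl: 
  step 2. node 1  ⊔preds=[-3,4]  new=[-1,4]  old=⊥  +wl: 
  step 3. node 2  ⊔preds=[-1,4]  new=[-3,4]  old=[-3,-1]  +wl: 
  step 4. node 3  ⊔preds=[-3,4]  new=[-3,4]  old=⊥  +wl: 
  step 5. node 4  ⊔preds=[-3,4]  new=[-3,4]  old=⊥  +wl: 0,1
  step 6. node 5  ⊔preds=[-3,4]  new=[-3,4]  stable
  step 7. node 6  ⊔preds=⊥  new=[-3,4]  stable
  step 8. node 7  ⊔preds=[-3,4]  new=[-3,4]  old=⊥  +wl: 
  step 9. node 0  ⊔preds=[-3,4]  new=[-3,-1]  stable
  step 10. node 1  ⊔preds=[-3,4]  new=[-1,4]  stable

Least fixpoint reached:
  node 0: [-3,-1]
  node 1: [-1,4]
  node 2: [-3,4]
  node 3: [-3,4]
  node 4: [-3,4]
  node 5: [-3,4]
  node 6: [-3,4]
  node 7: [-3,4]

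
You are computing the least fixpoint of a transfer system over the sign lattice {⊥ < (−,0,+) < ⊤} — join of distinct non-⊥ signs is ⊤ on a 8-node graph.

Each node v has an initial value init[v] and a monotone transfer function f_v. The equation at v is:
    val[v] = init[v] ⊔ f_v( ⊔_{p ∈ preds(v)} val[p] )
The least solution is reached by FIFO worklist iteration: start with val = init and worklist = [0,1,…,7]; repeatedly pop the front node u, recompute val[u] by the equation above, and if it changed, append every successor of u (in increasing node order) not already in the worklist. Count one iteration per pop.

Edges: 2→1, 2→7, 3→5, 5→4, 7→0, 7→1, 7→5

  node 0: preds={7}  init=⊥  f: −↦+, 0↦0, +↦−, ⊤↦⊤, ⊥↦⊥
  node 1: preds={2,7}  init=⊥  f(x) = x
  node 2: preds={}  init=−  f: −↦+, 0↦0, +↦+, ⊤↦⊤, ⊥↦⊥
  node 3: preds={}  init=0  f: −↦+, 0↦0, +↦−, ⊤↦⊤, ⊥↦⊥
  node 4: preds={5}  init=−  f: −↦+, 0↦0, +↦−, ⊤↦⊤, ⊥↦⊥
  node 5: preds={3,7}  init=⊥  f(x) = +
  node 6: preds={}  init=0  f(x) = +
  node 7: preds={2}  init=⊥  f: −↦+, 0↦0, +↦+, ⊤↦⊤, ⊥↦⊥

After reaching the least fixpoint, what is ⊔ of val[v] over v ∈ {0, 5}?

Iteration log — 12 steps:
  step 1. node 0  ⊔preds=⊥  new=⊥  stable
  step 2. node 1  ⊔preds=−  new=−  old=⊥  +wl: 
  step 3. node 2  ⊔preds=⊥  new=−  stable
  step 4. node 3  ⊔preds=⊥  new=0  stable
  step 5. node 4  ⊔preds=⊥  new=−  stable
  step 6. node 5  ⊔preds=0  new=+  old=⊥  +wl: 4
  step 7. node 6  ⊔preds=⊥  new=⊤  old=0  +wl: 
  step 8. node 7  ⊔preds=−  new=+  old=⊥  +wl: 0,1,5
  step 9. node 4  ⊔preds=+  new=−  stable
  step 10. node 0  ⊔preds=+  new=−  old=⊥  +wl: 
  step 11. node 1  ⊔preds=⊤  new=⊤  old=−  +wl: 
  step 12. node 5  ⊔preds=⊤  new=+  stable

Least fixpoint reached:
  node 0: −
  node 1: ⊤
  node 2: −
  node 3: 0
  node 4: −
  node 5: +
  node 6: ⊤
  node 7: +

⊤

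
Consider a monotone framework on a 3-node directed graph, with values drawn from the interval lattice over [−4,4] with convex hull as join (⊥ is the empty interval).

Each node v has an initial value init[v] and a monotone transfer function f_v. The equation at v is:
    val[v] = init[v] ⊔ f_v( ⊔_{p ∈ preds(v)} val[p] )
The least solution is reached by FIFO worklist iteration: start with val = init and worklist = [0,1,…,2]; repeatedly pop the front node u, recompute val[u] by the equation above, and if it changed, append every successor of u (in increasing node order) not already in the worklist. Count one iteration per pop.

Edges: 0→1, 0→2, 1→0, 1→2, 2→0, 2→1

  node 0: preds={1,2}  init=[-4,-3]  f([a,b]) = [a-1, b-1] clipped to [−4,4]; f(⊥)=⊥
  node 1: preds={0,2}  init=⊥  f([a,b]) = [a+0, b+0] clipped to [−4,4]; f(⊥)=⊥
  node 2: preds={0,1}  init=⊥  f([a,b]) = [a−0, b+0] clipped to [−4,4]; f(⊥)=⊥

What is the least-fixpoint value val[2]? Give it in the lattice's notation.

[-4,-3]

Worklist (5 pops):
  #1 pop 0: in=⊥ → [-4,-3] (no change)
  #2 pop 1: in=[-4,-3] → [-4,-3] (was ⊥); enqueue [0]
  #3 pop 2: in=[-4,-3] → [-4,-3] (was ⊥); enqueue [1]
  #4 pop 0: in=[-4,-3] → [-4,-3] (no change)
  #5 pop 1: in=[-4,-3] → [-4,-3] (no change)

Fixpoint:
  val[0] = [-4,-3]
  val[1] = [-4,-3]
  val[2] = [-4,-3]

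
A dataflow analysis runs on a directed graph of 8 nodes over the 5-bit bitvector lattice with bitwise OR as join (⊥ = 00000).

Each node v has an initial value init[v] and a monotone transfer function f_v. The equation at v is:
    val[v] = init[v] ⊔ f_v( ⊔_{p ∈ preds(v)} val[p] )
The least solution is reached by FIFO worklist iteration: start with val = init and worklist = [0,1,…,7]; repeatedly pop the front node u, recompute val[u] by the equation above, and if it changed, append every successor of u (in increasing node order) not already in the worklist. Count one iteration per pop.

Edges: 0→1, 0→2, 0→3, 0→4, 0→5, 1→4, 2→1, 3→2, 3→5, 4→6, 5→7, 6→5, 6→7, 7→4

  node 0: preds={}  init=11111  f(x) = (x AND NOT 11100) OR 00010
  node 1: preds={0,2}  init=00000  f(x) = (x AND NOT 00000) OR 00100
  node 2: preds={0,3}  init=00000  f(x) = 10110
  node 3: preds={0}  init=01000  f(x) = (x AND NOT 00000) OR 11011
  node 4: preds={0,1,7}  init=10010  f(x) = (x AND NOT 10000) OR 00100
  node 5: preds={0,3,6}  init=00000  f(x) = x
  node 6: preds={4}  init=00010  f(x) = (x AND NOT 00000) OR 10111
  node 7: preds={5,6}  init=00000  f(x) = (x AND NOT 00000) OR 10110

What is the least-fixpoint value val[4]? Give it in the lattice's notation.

Iteration log — 12 steps:
  step 1. node 0  ⊔preds=00000  new=11111  stable
  step 2. node 1  ⊔preds=11111  new=11111  old=00000  +wl: 
  step 3. node 2  ⊔preds=11111  new=10110  old=00000  +wl: 1
  step 4. node 3  ⊔preds=11111  new=11111  old=01000  +wl: 2
  step 5. node 4  ⊔preds=11111  new=11111  old=10010  +wl: 
  step 6. node 5  ⊔preds=11111  new=11111  old=00000  +wl: 
  step 7. node 6  ⊔preds=11111  new=11111  old=00010  +wl: 5
  step 8. node 7  ⊔preds=11111  new=11111  old=00000  +wl: 4
  step 9. node 1  ⊔preds=11111  new=11111  stable
  step 10. node 2  ⊔preds=11111  new=10110  stable
  step 11. node 5  ⊔preds=11111  new=11111  stable
  step 12. node 4  ⊔preds=11111  new=11111  stable

Least fixpoint reached:
  node 0: 11111
  node 1: 11111
  node 2: 10110
  node 3: 11111
  node 4: 11111
  node 5: 11111
  node 6: 11111
  node 7: 11111

11111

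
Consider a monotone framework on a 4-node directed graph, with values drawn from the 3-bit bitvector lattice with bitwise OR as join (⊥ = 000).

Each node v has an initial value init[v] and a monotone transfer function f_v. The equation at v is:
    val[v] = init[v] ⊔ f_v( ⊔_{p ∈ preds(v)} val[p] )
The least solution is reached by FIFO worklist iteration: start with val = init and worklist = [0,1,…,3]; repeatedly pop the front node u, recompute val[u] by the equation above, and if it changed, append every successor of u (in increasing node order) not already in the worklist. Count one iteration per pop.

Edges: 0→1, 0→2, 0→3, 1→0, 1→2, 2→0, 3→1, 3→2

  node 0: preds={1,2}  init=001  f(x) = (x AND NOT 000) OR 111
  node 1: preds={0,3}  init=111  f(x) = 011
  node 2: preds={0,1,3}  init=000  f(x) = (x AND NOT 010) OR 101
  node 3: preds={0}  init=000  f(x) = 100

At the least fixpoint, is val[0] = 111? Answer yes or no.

Iteration log — 7 steps:
  step 1. node 0  ⊔preds=111  new=111  old=001  +wl: 
  step 2. node 1  ⊔preds=111  new=111  stable
  step 3. node 2  ⊔preds=111  new=101  old=000  +wl: 0
  step 4. node 3  ⊔preds=111  new=100  old=000  +wl: 1,2
  step 5. node 0  ⊔preds=111  new=111  stable
  step 6. node 1  ⊔preds=111  new=111  stable
  step 7. node 2  ⊔preds=111  new=101  stable

Least fixpoint reached:
  node 0: 111
  node 1: 111
  node 2: 101
  node 3: 100

yes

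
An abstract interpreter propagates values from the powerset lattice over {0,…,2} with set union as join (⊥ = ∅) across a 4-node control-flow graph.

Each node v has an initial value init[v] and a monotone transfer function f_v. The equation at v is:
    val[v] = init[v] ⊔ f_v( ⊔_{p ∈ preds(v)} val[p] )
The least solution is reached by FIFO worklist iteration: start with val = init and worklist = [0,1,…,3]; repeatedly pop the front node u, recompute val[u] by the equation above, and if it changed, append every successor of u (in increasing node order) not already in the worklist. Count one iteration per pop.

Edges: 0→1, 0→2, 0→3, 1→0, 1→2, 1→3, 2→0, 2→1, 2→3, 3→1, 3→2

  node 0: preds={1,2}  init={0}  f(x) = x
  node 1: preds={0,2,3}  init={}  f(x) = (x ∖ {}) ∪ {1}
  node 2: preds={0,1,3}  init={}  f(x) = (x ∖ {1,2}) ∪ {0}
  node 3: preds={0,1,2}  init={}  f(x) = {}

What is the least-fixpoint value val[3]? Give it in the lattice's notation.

Worklist (8 pops):
  #1 pop 0: in={} → {0} (no change)
  #2 pop 1: in={0} → {0,1} (was {}); enqueue [0]
  #3 pop 2: in={0,1} → {0} (was {}); enqueue [1]
  #4 pop 3: in={0,1} → {} (no change)
  #5 pop 0: in={0,1} → {0,1} (was {0}); enqueue [2,3]
  #6 pop 1: in={0,1} → {0,1} (no change)
  #7 pop 2: in={0,1} → {0} (no change)
  #8 pop 3: in={0,1} → {} (no change)

Fixpoint:
  val[0] = {0,1}
  val[1] = {0,1}
  val[2] = {0}
  val[3] = {}

{}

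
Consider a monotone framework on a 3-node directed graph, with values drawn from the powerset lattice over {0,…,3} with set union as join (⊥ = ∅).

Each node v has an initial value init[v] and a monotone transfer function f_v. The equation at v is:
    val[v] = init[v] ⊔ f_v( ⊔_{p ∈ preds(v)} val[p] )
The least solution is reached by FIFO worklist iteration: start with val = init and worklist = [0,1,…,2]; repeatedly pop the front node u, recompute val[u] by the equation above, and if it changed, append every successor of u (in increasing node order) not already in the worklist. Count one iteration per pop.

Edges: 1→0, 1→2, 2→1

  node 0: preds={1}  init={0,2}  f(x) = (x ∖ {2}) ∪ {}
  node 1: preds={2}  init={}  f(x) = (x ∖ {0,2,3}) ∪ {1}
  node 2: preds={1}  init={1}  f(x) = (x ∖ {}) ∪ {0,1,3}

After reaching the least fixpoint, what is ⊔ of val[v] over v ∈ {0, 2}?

Iteration log — 5 steps:
  step 1. node 0  ⊔preds={}  new={0,2}  stable
  step 2. node 1  ⊔preds={1}  new={1}  old={}  +wl: 0
  step 3. node 2  ⊔preds={1}  new={0,1,3}  old={1}  +wl: 1
  step 4. node 0  ⊔preds={1}  new={0,1,2}  old={0,2}  +wl: 
  step 5. node 1  ⊔preds={0,1,3}  new={1}  stable

Least fixpoint reached:
  node 0: {0,1,2}
  node 1: {1}
  node 2: {0,1,3}

{0,1,2,3}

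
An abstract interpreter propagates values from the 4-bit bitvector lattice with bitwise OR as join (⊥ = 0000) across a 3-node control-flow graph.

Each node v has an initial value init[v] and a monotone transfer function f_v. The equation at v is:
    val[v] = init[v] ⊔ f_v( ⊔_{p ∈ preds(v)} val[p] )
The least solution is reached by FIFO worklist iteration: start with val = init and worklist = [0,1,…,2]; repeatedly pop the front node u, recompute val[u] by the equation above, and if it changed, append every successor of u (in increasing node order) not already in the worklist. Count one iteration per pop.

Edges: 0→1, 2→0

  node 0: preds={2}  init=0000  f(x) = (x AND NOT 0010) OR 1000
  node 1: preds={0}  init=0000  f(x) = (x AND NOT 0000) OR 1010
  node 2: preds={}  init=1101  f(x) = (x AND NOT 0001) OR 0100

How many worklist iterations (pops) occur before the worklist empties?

3

Worklist (3 pops):
  #1 pop 0: in=1101 → 1101 (was 0000); enqueue []
  #2 pop 1: in=1101 → 1111 (was 0000); enqueue []
  #3 pop 2: in=0000 → 1101 (no change)

Fixpoint:
  val[0] = 1101
  val[1] = 1111
  val[2] = 1101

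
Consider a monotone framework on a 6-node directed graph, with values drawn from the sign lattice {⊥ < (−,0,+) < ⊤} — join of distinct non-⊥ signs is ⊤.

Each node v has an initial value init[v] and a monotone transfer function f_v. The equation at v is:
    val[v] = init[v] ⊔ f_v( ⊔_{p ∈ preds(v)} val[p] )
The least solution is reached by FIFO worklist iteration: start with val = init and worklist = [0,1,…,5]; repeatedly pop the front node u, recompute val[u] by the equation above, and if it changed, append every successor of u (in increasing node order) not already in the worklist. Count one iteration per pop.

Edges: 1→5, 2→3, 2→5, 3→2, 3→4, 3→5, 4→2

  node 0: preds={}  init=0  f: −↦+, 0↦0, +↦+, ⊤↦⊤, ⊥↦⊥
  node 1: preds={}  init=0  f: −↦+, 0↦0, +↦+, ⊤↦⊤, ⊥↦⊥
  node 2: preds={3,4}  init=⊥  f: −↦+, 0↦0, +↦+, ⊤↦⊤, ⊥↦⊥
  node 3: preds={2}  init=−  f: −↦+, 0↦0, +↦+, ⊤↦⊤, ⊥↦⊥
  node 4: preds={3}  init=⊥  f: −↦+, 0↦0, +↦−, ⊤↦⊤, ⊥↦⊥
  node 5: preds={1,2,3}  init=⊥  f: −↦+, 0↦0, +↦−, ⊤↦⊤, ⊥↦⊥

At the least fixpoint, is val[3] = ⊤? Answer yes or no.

yes

Trace (9 dequeues):
  [1] u=0 | in ⊥ | out 0 | ==
  [2] u=1 | in ⊥ | out 0 | ==
  [3] u=2 | in − | out + | prev ⊥ | push {}
  [4] u=3 | in + | out ⊤ | prev − | push {2}
  [5] u=4 | in ⊤ | out ⊤ | prev ⊥ | push {}
  [6] u=5 | in ⊤ | out ⊤ | prev ⊥ | push {}
  [7] u=2 | in ⊤ | out ⊤ | prev + | push {3,5}
  [8] u=3 | in ⊤ | out ⊤ | ==
  [9] u=5 | in ⊤ | out ⊤ | ==

Converged values:
  [0] 0
  [1] 0
  [2] ⊤
  [3] ⊤
  [4] ⊤
  [5] ⊤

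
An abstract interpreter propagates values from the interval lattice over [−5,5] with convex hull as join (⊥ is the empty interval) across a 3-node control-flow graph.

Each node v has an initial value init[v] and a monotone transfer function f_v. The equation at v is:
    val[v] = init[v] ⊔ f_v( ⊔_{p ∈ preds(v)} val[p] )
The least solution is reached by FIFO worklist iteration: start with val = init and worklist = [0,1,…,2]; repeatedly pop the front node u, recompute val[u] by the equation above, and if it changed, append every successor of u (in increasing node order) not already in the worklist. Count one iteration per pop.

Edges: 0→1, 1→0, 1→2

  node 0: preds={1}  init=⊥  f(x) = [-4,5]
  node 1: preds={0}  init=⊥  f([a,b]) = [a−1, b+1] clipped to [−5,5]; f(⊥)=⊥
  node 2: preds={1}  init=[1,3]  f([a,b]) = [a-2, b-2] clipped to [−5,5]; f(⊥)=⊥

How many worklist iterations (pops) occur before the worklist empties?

4

Worklist (4 pops):
  #1 pop 0: in=⊥ → [-4,5] (was ⊥); enqueue []
  #2 pop 1: in=[-4,5] → [-5,5] (was ⊥); enqueue [0]
  #3 pop 2: in=[-5,5] → [-5,3] (was [1,3]); enqueue []
  #4 pop 0: in=[-5,5] → [-4,5] (no change)

Fixpoint:
  val[0] = [-4,5]
  val[1] = [-5,5]
  val[2] = [-5,3]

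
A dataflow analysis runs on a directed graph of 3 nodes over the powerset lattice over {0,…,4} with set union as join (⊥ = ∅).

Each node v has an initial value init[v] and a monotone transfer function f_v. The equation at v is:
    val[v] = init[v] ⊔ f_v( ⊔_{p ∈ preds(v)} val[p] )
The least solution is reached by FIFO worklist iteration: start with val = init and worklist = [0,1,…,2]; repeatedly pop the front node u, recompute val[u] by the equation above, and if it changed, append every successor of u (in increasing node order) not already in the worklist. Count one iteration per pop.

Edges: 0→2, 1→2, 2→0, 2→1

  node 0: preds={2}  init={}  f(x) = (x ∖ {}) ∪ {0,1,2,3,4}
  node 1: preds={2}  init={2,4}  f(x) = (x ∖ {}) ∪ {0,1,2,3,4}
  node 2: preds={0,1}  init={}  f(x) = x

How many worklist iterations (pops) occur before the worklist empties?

5

Worklist (5 pops):
  #1 pop 0: in={} → {0,1,2,3,4} (was {}); enqueue []
  #2 pop 1: in={} → {0,1,2,3,4} (was {2,4}); enqueue []
  #3 pop 2: in={0,1,2,3,4} → {0,1,2,3,4} (was {}); enqueue [0,1]
  #4 pop 0: in={0,1,2,3,4} → {0,1,2,3,4} (no change)
  #5 pop 1: in={0,1,2,3,4} → {0,1,2,3,4} (no change)

Fixpoint:
  val[0] = {0,1,2,3,4}
  val[1] = {0,1,2,3,4}
  val[2] = {0,1,2,3,4}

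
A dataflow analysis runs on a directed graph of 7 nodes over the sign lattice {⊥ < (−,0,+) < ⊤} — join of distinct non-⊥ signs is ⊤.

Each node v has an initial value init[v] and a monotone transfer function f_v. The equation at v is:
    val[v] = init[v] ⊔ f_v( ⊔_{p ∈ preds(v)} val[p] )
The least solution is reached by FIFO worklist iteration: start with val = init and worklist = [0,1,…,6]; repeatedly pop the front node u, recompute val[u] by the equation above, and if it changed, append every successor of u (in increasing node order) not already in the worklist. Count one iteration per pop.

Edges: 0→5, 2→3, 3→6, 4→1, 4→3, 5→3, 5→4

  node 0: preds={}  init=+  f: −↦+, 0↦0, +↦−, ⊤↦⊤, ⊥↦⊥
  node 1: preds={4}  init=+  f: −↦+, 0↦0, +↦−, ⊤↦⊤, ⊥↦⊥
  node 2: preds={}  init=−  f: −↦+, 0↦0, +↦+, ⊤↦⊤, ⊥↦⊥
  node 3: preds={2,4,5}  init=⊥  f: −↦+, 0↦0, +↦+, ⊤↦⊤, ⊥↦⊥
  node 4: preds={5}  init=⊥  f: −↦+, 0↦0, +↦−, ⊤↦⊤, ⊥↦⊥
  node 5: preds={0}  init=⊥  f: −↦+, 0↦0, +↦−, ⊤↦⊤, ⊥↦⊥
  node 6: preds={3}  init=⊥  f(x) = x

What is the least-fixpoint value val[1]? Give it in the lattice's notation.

⊤

Iteration log — 12 steps:
  step 1. node 0  ⊔preds=⊥  new=+  stable
  step 2. node 1  ⊔preds=⊥  new=+  stable
  step 3. node 2  ⊔preds=⊥  new=−  stable
  step 4. node 3  ⊔preds=−  new=+  old=⊥  +wl: 
  step 5. node 4  ⊔preds=⊥  new=⊥  stable
  step 6. node 5  ⊔preds=+  new=−  old=⊥  +wl: 3,4
  step 7. node 6  ⊔preds=+  new=+  old=⊥  +wl: 
  step 8. node 3  ⊔preds=−  new=+  stable
  step 9. node 4  ⊔preds=−  new=+  old=⊥  +wl: 1,3
  step 10. node 1  ⊔preds=+  new=⊤  old=+  +wl: 
  step 11. node 3  ⊔preds=⊤  new=⊤  old=+  +wl: 6
  step 12. node 6  ⊔preds=⊤  new=⊤  old=+  +wl: 

Least fixpoint reached:
  node 0: +
  node 1: ⊤
  node 2: −
  node 3: ⊤
  node 4: +
  node 5: −
  node 6: ⊤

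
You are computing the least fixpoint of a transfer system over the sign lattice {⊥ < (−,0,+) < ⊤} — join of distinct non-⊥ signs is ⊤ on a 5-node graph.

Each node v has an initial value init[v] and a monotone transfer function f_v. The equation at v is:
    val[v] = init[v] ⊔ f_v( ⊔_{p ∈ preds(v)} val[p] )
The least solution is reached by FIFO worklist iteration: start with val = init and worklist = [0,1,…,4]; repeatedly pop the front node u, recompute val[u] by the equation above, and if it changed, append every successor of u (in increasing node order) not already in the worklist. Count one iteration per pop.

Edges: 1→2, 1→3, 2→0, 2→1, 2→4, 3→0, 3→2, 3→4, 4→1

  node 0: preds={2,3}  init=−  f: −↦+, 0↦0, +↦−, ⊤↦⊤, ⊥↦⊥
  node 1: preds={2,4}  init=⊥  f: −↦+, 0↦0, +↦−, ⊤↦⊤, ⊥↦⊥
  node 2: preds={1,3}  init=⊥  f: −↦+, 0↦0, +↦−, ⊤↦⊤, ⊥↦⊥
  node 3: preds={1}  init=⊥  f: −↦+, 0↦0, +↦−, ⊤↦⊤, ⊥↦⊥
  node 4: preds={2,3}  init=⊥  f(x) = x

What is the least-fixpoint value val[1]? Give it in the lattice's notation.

⊥

Iteration log — 5 steps:
  step 1. node 0  ⊔preds=⊥  new=−  stable
  step 2. node 1  ⊔preds=⊥  new=⊥  stable
  step 3. node 2  ⊔preds=⊥  new=⊥  stable
  step 4. node 3  ⊔preds=⊥  new=⊥  stable
  step 5. node 4  ⊔preds=⊥  new=⊥  stable

Least fixpoint reached:
  node 0: −
  node 1: ⊥
  node 2: ⊥
  node 3: ⊥
  node 4: ⊥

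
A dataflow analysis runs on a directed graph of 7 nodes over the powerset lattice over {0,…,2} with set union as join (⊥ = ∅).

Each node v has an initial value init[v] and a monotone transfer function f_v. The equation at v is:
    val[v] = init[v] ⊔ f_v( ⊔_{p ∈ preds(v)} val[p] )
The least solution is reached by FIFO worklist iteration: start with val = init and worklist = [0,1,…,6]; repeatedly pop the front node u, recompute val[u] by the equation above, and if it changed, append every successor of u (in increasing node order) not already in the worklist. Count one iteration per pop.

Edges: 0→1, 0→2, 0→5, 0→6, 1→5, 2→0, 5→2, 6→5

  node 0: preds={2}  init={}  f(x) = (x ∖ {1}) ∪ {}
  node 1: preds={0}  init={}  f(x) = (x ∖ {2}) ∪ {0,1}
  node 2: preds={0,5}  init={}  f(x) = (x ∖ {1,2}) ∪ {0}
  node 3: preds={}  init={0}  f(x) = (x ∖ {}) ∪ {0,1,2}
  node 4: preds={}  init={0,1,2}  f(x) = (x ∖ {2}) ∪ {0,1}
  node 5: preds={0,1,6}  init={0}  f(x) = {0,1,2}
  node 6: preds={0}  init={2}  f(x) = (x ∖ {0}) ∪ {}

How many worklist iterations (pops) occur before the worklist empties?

Trace (12 dequeues):
  [1] u=0 | in {} | out {} | ==
  [2] u=1 | in {} | out {0,1} | prev {} | push {}
  [3] u=2 | in {0} | out {0} | prev {} | push {0}
  [4] u=3 | in {} | out {0,1,2} | prev {0} | push {}
  [5] u=4 | in {} | out {0,1,2} | ==
  [6] u=5 | in {0,1,2} | out {0,1,2} | prev {0} | push {2}
  [7] u=6 | in {} | out {2} | ==
  [8] u=0 | in {0} | out {0} | prev {} | push {1,5,6}
  [9] u=2 | in {0,1,2} | out {0} | ==
  [10] u=1 | in {0} | out {0,1} | ==
  [11] u=5 | in {0,1,2} | out {0,1,2} | ==
  [12] u=6 | in {0} | out {2} | ==

Converged values:
  [0] {0}
  [1] {0,1}
  [2] {0}
  [3] {0,1,2}
  [4] {0,1,2}
  [5] {0,1,2}
  [6] {2}

12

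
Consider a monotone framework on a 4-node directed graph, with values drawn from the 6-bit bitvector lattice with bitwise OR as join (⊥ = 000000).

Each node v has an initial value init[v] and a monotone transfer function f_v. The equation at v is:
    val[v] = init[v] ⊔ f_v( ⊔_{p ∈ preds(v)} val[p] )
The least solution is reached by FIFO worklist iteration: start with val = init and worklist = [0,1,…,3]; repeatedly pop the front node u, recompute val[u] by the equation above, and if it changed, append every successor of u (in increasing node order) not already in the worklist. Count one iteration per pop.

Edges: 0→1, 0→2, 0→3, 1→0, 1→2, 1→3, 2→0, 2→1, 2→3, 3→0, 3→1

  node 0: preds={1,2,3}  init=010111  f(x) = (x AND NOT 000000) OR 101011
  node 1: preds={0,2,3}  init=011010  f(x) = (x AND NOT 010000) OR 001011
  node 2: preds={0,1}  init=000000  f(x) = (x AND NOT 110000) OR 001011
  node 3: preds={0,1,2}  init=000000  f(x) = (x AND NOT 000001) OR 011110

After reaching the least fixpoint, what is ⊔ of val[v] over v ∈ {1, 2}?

111111

Iteration log — 6 steps:
  step 1. node 0  ⊔preds=011010  new=111111  old=010111  +wl: 
  step 2. node 1  ⊔preds=111111  new=111111  old=011010  +wl: 0
  step 3. node 2  ⊔preds=111111  new=001111  old=000000  +wl: 1
  step 4. node 3  ⊔preds=111111  new=111110  old=000000  +wl: 
  step 5. node 0  ⊔preds=111111  new=111111  stable
  step 6. node 1  ⊔preds=111111  new=111111  stable

Least fixpoint reached:
  node 0: 111111
  node 1: 111111
  node 2: 001111
  node 3: 111110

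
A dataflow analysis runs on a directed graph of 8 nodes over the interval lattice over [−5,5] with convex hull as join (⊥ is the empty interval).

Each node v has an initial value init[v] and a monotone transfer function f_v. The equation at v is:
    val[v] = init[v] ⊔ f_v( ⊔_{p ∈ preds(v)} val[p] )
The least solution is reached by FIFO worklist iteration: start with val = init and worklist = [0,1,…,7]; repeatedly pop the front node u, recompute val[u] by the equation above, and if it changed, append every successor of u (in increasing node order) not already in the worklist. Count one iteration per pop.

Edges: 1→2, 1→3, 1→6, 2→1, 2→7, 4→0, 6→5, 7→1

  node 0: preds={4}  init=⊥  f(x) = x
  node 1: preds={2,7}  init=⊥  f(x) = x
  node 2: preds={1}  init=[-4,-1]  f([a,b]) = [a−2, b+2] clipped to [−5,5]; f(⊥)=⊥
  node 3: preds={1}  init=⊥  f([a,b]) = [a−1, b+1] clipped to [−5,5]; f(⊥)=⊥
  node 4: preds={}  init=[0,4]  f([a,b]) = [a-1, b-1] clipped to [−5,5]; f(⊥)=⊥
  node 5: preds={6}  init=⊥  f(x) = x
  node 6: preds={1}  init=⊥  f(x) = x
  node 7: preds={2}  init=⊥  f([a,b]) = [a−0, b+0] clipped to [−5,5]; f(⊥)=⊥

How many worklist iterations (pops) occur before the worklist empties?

Worklist (27 pops):
  #1 pop 0: in=[0,4] → [0,4] (was ⊥); enqueue []
  #2 pop 1: in=[-4,-1] → [-4,-1] (was ⊥); enqueue []
  #3 pop 2: in=[-4,-1] → [-5,1] (was [-4,-1]); enqueue [1]
  #4 pop 3: in=[-4,-1] → [-5,0] (was ⊥); enqueue []
  #5 pop 4: in=⊥ → [0,4] (no change)
  #6 pop 5: in=⊥ → ⊥ (no change)
  #7 pop 6: in=[-4,-1] → [-4,-1] (was ⊥); enqueue [5]
  #8 pop 7: in=[-5,1] → [-5,1] (was ⊥); enqueue []
  #9 pop 1: in=[-5,1] → [-5,1] (was [-4,-1]); enqueue [2,3,6]
  #10 pop 5: in=[-4,-1] → [-4,-1] (was ⊥); enqueue []
  #11 pop 2: in=[-5,1] → [-5,3] (was [-5,1]); enqueue [1,7]
  #12 pop 3: in=[-5,1] → [-5,2] (was [-5,0]); enqueue []
  #13 pop 6: in=[-5,1] → [-5,1] (was [-4,-1]); enqueue [5]
  #14 pop 1: in=[-5,3] → [-5,3] (was [-5,1]); enqueue [2,3,6]
  #15 pop 7: in=[-5,3] → [-5,3] (was [-5,1]); enqueue [1]
  #16 pop 5: in=[-5,1] → [-5,1] (was [-4,-1]); enqueue []
  #17 pop 2: in=[-5,3] → [-5,5] (was [-5,3]); enqueue [7]
  #18 pop 3: in=[-5,3] → [-5,4] (was [-5,2]); enqueue []
  #19 pop 6: in=[-5,3] → [-5,3] (was [-5,1]); enqueue [5]
  #20 pop 1: in=[-5,5] → [-5,5] (was [-5,3]); enqueue [2,3,6]
  #21 pop 7: in=[-5,5] → [-5,5] (was [-5,3]); enqueue [1]
  #22 pop 5: in=[-5,3] → [-5,3] (was [-5,1]); enqueue []
  #23 pop 2: in=[-5,5] → [-5,5] (no change)
  #24 pop 3: in=[-5,5] → [-5,5] (was [-5,4]); enqueue []
  #25 pop 6: in=[-5,5] → [-5,5] (was [-5,3]); enqueue [5]
  #26 pop 1: in=[-5,5] → [-5,5] (no change)
  #27 pop 5: in=[-5,5] → [-5,5] (was [-5,3]); enqueue []

Fixpoint:
  val[0] = [0,4]
  val[1] = [-5,5]
  val[2] = [-5,5]
  val[3] = [-5,5]
  val[4] = [0,4]
  val[5] = [-5,5]
  val[6] = [-5,5]
  val[7] = [-5,5]

27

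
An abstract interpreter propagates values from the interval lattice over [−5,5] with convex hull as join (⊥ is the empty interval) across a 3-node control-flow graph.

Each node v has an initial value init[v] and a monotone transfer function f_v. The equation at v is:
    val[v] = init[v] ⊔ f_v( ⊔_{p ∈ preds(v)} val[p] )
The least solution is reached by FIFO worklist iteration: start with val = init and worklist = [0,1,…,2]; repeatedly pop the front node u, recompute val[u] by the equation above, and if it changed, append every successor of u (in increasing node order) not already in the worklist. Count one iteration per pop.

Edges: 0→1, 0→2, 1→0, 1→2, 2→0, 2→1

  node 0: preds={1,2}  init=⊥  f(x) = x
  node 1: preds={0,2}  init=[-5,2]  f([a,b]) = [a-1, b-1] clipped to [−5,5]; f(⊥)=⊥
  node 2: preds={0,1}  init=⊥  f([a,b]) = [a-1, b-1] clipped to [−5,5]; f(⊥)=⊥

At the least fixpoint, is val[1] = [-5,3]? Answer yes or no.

Iteration log — 5 steps:
  step 1. node 0  ⊔preds=[-5,2]  new=[-5,2]  old=⊥  +wl: 
  step 2. node 1  ⊔preds=[-5,2]  new=[-5,2]  stable
  step 3. node 2  ⊔preds=[-5,2]  new=[-5,1]  old=⊥  +wl: 0,1
  step 4. node 0  ⊔preds=[-5,2]  new=[-5,2]  stable
  step 5. node 1  ⊔preds=[-5,2]  new=[-5,2]  stable

Least fixpoint reached:
  node 0: [-5,2]
  node 1: [-5,2]
  node 2: [-5,1]

no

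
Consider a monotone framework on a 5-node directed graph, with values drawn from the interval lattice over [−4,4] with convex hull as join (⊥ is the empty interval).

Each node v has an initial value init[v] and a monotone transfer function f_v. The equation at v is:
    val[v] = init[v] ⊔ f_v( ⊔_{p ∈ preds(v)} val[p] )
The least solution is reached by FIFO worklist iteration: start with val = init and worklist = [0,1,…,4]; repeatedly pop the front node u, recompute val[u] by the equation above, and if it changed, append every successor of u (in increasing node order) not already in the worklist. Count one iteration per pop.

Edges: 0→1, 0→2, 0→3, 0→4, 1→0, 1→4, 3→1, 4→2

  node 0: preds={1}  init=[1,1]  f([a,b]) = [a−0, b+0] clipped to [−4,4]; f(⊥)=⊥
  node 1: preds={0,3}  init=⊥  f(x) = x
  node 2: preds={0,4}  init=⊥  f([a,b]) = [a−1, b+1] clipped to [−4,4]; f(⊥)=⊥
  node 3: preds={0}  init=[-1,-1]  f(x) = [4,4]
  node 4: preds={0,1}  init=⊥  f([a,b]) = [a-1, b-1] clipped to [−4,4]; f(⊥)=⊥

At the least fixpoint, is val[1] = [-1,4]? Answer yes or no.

yes

Iteration log — 15 steps:
  step 1. node 0  ⊔preds=⊥  new=[1,1]  stable
  step 2. node 1  ⊔preds=[-1,1]  new=[-1,1]  old=⊥  +wl: 0
  step 3. node 2  ⊔preds=[1,1]  new=[0,2]  old=⊥  +wl: 
  step 4. node 3  ⊔preds=[1,1]  new=[-1,4]  old=[-1,-1]  +wl: 1
  step 5. node 4  ⊔preds=[-1,1]  new=[-2,0]  old=⊥  +wl: 2
  step 6. node 0  ⊔preds=[-1,1]  new=[-1,1]  old=[1,1]  +wl: 3,4
  step 7. node 1  ⊔preds=[-1,4]  new=[-1,4]  old=[-1,1]  +wl: 0
  step 8. node 2  ⊔preds=[-2,1]  new=[-3,2]  old=[0,2]  +wl: 
  step 9. node 3  ⊔preds=[-1,1]  new=[-1,4]  stable
  step 10. node 4  ⊔preds=[-1,4]  new=[-2,3]  old=[-2,0]  +wl: 2
  step 11. node 0  ⊔preds=[-1,4]  new=[-1,4]  old=[-1,1]  +wl: 1,3,4
  step 12. node 2  ⊔preds=[-2,4]  new=[-3,4]  old=[-3,2]  +wl: 
  step 13. node 1  ⊔preds=[-1,4]  new=[-1,4]  stable
  step 14. node 3  ⊔preds=[-1,4]  new=[-1,4]  stable
  step 15. node 4  ⊔preds=[-1,4]  new=[-2,3]  stable

Least fixpoint reached:
  node 0: [-1,4]
  node 1: [-1,4]
  node 2: [-3,4]
  node 3: [-1,4]
  node 4: [-2,3]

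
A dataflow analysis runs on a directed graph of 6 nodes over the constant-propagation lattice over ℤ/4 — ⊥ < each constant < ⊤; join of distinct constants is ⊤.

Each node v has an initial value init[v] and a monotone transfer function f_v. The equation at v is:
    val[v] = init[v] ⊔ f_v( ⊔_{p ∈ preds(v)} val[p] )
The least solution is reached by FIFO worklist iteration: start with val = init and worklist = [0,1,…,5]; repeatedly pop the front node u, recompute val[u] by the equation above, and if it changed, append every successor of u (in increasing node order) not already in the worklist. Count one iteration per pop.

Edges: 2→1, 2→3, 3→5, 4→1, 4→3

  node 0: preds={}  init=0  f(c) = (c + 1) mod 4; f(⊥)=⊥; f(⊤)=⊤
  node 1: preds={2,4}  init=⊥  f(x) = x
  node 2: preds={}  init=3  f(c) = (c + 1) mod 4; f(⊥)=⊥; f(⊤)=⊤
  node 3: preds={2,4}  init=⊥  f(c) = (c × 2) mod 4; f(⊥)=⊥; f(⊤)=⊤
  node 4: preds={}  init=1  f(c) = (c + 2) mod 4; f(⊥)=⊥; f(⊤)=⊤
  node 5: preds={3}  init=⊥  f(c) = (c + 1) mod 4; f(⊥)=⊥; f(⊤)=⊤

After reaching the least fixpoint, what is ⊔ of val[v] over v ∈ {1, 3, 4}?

Worklist (6 pops):
  #1 pop 0: in=⊥ → 0 (no change)
  #2 pop 1: in=⊤ → ⊤ (was ⊥); enqueue []
  #3 pop 2: in=⊥ → 3 (no change)
  #4 pop 3: in=⊤ → ⊤ (was ⊥); enqueue []
  #5 pop 4: in=⊥ → 1 (no change)
  #6 pop 5: in=⊤ → ⊤ (was ⊥); enqueue []

Fixpoint:
  val[0] = 0
  val[1] = ⊤
  val[2] = 3
  val[3] = ⊤
  val[4] = 1
  val[5] = ⊤

⊤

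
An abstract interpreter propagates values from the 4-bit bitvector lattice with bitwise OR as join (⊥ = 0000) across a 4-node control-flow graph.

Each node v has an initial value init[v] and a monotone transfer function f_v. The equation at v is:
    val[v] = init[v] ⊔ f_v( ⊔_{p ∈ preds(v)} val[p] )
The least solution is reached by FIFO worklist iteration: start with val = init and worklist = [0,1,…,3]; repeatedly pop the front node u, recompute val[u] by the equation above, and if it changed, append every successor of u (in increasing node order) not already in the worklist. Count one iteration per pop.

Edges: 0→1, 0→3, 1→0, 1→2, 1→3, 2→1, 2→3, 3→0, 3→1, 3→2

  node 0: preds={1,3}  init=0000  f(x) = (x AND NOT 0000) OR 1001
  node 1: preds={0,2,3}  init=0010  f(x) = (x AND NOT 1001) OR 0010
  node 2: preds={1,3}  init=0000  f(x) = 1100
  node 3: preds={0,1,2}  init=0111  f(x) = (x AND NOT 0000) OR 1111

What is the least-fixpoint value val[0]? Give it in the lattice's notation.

1111

Iteration log — 7 steps:
  step 1. node 0  ⊔preds=0111  new=1111  old=0000  +wl: 
  step 2. node 1  ⊔preds=1111  new=0110  old=0010  +wl: 0
  step 3. node 2  ⊔preds=0111  new=1100  old=0000  +wl: 1
  step 4. node 3  ⊔preds=1111  new=1111  old=0111  +wl: 2
  step 5. node 0  ⊔preds=1111  new=1111  stable
  step 6. node 1  ⊔preds=1111  new=0110  stable
  step 7. node 2  ⊔preds=1111  new=1100  stable

Least fixpoint reached:
  node 0: 1111
  node 1: 0110
  node 2: 1100
  node 3: 1111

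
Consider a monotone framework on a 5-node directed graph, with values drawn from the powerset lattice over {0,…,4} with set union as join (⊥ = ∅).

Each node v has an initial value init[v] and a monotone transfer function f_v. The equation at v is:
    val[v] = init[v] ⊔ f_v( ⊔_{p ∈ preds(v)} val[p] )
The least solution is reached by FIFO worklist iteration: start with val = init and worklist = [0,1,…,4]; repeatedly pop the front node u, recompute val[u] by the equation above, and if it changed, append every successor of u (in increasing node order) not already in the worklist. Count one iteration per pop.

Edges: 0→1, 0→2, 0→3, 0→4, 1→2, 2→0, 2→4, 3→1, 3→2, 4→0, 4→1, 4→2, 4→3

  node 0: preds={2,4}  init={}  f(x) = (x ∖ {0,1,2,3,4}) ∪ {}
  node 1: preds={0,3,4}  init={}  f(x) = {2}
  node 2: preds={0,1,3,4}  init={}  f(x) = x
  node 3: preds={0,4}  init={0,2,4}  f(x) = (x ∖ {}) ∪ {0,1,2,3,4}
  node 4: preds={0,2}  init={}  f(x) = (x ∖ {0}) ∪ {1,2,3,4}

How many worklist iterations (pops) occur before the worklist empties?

Trace (11 dequeues):
  [1] u=0 | in {} | out {} | ==
  [2] u=1 | in {0,2,4} | out {2} | prev {} | push {}
  [3] u=2 | in {0,2,4} | out {0,2,4} | prev {} | push {0}
  [4] u=3 | in {} | out {0,1,2,3,4} | prev {0,2,4} | push {1,2}
  [5] u=4 | in {0,2,4} | out {1,2,3,4} | prev {} | push {3}
  [6] u=0 | in {0,1,2,3,4} | out {} | ==
  [7] u=1 | in {0,1,2,3,4} | out {2} | ==
  [8] u=2 | in {0,1,2,3,4} | out {0,1,2,3,4} | prev {0,2,4} | push {0,4}
  [9] u=3 | in {1,2,3,4} | out {0,1,2,3,4} | ==
  [10] u=0 | in {0,1,2,3,4} | out {} | ==
  [11] u=4 | in {0,1,2,3,4} | out {1,2,3,4} | ==

Converged values:
  [0] {}
  [1] {2}
  [2] {0,1,2,3,4}
  [3] {0,1,2,3,4}
  [4] {1,2,3,4}

11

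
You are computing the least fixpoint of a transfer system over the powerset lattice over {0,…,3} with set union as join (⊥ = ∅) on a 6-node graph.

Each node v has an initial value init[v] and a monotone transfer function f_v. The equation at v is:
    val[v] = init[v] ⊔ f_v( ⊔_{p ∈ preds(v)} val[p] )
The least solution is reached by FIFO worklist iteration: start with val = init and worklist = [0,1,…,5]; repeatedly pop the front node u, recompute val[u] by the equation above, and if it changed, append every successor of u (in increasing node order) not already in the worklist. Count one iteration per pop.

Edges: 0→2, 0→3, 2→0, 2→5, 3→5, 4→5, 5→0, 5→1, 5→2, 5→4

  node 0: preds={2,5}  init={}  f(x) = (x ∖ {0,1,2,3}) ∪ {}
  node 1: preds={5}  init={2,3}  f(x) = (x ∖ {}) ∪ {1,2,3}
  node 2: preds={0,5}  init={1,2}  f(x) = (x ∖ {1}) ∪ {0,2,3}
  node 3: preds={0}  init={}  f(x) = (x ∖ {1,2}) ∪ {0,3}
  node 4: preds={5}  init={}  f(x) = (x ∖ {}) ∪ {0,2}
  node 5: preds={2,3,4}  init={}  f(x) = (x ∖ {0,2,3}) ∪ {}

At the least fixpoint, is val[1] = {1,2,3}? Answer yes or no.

yes

Worklist (11 pops):
  #1 pop 0: in={1,2} → {} (no change)
  #2 pop 1: in={} → {1,2,3} (was {2,3}); enqueue []
  #3 pop 2: in={} → {0,1,2,3} (was {1,2}); enqueue [0]
  #4 pop 3: in={} → {0,3} (was {}); enqueue []
  #5 pop 4: in={} → {0,2} (was {}); enqueue []
  #6 pop 5: in={0,1,2,3} → {1} (was {}); enqueue [1,2,4]
  #7 pop 0: in={0,1,2,3} → {} (no change)
  #8 pop 1: in={1} → {1,2,3} (no change)
  #9 pop 2: in={1} → {0,1,2,3} (no change)
  #10 pop 4: in={1} → {0,1,2} (was {0,2}); enqueue [5]
  #11 pop 5: in={0,1,2,3} → {1} (no change)

Fixpoint:
  val[0] = {}
  val[1] = {1,2,3}
  val[2] = {0,1,2,3}
  val[3] = {0,3}
  val[4] = {0,1,2}
  val[5] = {1}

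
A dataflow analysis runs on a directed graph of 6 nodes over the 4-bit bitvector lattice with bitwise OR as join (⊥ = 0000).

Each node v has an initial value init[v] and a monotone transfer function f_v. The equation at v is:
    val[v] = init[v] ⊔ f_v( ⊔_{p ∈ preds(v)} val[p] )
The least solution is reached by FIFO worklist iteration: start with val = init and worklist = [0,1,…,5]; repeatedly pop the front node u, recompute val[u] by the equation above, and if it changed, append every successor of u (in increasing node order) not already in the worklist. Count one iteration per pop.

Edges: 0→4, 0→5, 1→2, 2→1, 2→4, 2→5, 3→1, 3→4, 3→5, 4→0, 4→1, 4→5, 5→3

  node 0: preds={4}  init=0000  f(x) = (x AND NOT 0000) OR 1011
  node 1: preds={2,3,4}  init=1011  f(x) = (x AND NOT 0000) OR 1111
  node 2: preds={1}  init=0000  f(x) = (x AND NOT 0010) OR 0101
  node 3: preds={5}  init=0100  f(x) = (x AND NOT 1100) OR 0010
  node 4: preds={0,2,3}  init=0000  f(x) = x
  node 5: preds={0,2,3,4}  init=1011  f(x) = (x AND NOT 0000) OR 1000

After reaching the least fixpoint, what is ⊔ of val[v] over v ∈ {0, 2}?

1111

Trace (11 dequeues):
  [1] u=0 | in 0000 | out 1011 | prev 0000 | push {}
  [2] u=1 | in 0100 | out 1111 | prev 1011 | push {}
  [3] u=2 | in 1111 | out 1101 | prev 0000 | push {1}
  [4] u=3 | in 1011 | out 0111 | prev 0100 | push {}
  [5] u=4 | in 1111 | out 1111 | prev 0000 | push {0}
  [6] u=5 | in 1111 | out 1111 | prev 1011 | push {3}
  [7] u=1 | in 1111 | out 1111 | ==
  [8] u=0 | in 1111 | out 1111 | prev 1011 | push {4,5}
  [9] u=3 | in 1111 | out 0111 | ==
  [10] u=4 | in 1111 | out 1111 | ==
  [11] u=5 | in 1111 | out 1111 | ==

Converged values:
  [0] 1111
  [1] 1111
  [2] 1101
  [3] 0111
  [4] 1111
  [5] 1111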